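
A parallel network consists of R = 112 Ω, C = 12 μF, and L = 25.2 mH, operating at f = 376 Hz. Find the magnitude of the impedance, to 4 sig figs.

68.49 Ω

ω = 2πf = 2362 rad/s
X_L = ωL = 59.53 Ω
X_C = 1/(ωC) = 35.27 Ω
Parallel: admittances add. Y = 1/R + 1/(jωL) + jωC
Y = (0.008929 + j0.01155) S
|Y| = 0.01460 S → |Z| = 1/|Y| = 68.49 Ω, ∠Z = −∠Y = -52.30°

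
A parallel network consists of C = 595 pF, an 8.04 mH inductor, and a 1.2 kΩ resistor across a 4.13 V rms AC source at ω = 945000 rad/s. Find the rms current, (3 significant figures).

X_L = ωL = 7600 Ω
X_C = 1/(ωC) = 1780 Ω
Parallel: admittances add. Y = 1/R + 1/(jωL) + jωC
Y = (0.000833 + j0.000431) S
|Y| = 0.000938 S → |Z| = 1/|Y| = 1070 Ω, ∠Z = −∠Y = -27.3°
I = V/|Z| = 4.13/1070 = 3.87 mA

3.87 mA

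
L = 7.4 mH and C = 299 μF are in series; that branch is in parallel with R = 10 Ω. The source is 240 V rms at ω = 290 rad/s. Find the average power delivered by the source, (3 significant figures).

5.76 kW

X_L = ωL = 2.15 Ω
X_C = 1/(ωC) = 11.5 Ω
Branch 1: Z₁ = R = 10.0 Ω
Branch 2 (series LC): Z₂ = j(X_L − X_C) = −j9.39 Ω
Parallel: Z = Z₁Z₂/(Z₁+Z₂), |Z| = 6.84 Ω, ∠Z = -46.8°
I = V/|Z| = 35.1 A
P = VI cos φ = 240 × 35.1 × cos(-46.8°) = 5.76 kW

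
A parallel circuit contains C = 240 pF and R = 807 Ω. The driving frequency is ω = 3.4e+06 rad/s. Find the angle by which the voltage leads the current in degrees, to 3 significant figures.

X_C = 1/(ωC) = 1230 Ω
Parallel: admittances add. Y = 1/R + jωC
Y = (0.00124 + j0.000816) S
|Y| = 0.00148 S → |Z| = 1/|Y| = 674 Ω, ∠Z = −∠Y = -33.4°

-33.4°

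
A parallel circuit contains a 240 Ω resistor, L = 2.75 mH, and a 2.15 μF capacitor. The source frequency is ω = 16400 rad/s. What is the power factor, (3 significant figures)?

0.303

X_L = ωL = 45.1 Ω
X_C = 1/(ωC) = 28.4 Ω
Parallel: admittances add. Y = 1/R + 1/(jωL) + jωC
Y = (0.00417 + j0.0131) S
|Y| = 0.0137 S → |Z| = 1/|Y| = 72.8 Ω, ∠Z = −∠Y = -72.3°
cos φ = cos(-72.3°) = 0.303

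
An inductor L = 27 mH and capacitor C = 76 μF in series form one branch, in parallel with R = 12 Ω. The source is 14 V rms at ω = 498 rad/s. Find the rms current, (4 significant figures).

X_L = ωL = 13.45 Ω
X_C = 1/(ωC) = 26.42 Ω
Branch 1: Z₁ = R = 12.00 Ω
Branch 2 (series LC): Z₂ = j(X_L − X_C) = −j12.98 Ω
Parallel: Z = Z₁Z₂/(Z₁+Z₂), |Z| = 8.810 Ω, ∠Z = -42.76°
I = V/|Z| = 14/8.810 = 1.589 A

1.589 A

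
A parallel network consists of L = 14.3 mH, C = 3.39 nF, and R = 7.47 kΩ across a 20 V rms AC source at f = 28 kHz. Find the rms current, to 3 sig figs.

ω = 2πf = 175900 rad/s
X_L = ωL = 2520 Ω
X_C = 1/(ωC) = 1680 Ω
Parallel: admittances add. Y = 1/R + 1/(jωL) + jωC
Y = (0.000134 + j0.000199) S
|Y| = 0.000240 S → |Z| = 1/|Y| = 4170 Ω, ∠Z = −∠Y = -56.1°
I = V/|Z| = 20/4170 = 4.80 mA

4.80 mA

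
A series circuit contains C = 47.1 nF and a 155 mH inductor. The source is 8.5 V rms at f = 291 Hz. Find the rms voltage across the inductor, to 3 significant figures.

0.213 V

ω = 2πf = 1828 rad/s
X_L = ωL = 283 Ω
X_C = 1/(ωC) = 11600 Ω
Net reactance X = X_L − X_C = -11300 Ω
Z = − j11300 Ω
|Z| = √(0² + 11300²) = 11300 Ω
I = V/|Z| = 750 μA
V_L = I·|Z_L| = 0.000750 × 283 = 0.213 V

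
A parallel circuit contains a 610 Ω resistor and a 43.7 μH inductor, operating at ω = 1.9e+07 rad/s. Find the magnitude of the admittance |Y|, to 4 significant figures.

2.034 mS

X_L = ωL = 830.3 Ω
Parallel: admittances add. Y = 1/R + 1/(jωL)
Y = (0.001639 − j0.001204) S
|Y| = 0.002034 S → |Z| = 1/|Y| = 491.6 Ω, ∠Z = −∠Y = 36.30°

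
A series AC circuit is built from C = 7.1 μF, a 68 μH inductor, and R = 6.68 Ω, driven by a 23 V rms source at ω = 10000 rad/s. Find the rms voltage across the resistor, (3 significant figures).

10.3 V

X_L = ωL = 0.680 Ω
X_C = 1/(ωC) = 14.1 Ω
Net reactance X = X_L − X_C = -13.4 Ω
Z = 6.68 − j13.4 Ω
|Z| = √(6.68² + 13.4²) = 15.0 Ω
I = V/|Z| = 1.54 A
V_R = I·|Z_R| = 1.54 × 6.68 = 10.3 V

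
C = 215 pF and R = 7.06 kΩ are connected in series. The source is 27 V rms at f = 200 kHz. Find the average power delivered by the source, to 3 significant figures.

ω = 2πf = 1.257e+06 rad/s
X_C = 1/(ωC) = 3700 Ω
Z = 7060 − j3700 Ω
|Z| = √(7060² + 3700²) = 7970 Ω
∠Z = arctan(-3700/7060) = -27.7°
I = V/|Z| = 3.39 mA
P = VI cos φ = 27 × 0.00339 × cos(-27.7°) = 81.0 mW

81.0 mW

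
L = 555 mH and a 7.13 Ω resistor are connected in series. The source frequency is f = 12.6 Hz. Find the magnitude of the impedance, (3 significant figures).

ω = 2πf = 79.17 rad/s
X_L = ωL = 43.9 Ω
Z = 7.13 + j43.9 Ω
|Z| = √(7.13² + 43.9²) = 44.5 Ω

44.5 Ω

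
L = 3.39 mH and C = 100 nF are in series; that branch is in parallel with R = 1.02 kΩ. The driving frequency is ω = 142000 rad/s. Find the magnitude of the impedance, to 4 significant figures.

X_L = ωL = 481.4 Ω
X_C = 1/(ωC) = 70.42 Ω
Branch 1: Z₁ = R = 1020 Ω
Branch 2 (series LC): Z₂ = j(X_L − X_C) = j411.0 Ω
Parallel: Z = Z₁Z₂/(Z₁+Z₂), |Z| = 381.2 Ω, ∠Z = 68.06°

381.2 Ω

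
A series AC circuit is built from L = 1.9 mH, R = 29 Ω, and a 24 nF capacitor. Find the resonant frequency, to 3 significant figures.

ω₀ = 1/√(LC) = 1/√(0.0019 × 2.4e-08) = 148100 rad/s
f₀ = ω₀/(2π) = 23.6 kHz

23.6 kHz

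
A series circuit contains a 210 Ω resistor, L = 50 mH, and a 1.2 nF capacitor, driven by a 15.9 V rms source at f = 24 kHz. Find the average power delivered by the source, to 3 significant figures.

ω = 2πf = 150800 rad/s
X_L = ωL = 7540 Ω
X_C = 1/(ωC) = 5530 Ω
Net reactance X = X_L − X_C = 2010 Ω
Z = 210 + j2010 Ω
|Z| = √(210² + 2010²) = 2020 Ω
∠Z = arctan(2010/210) = 84.0°
I = V/|Z| = 7.85 mA
P = VI cos φ = 15.9 × 0.00785 × cos(84.0°) = 13.0 mW

13.0 mW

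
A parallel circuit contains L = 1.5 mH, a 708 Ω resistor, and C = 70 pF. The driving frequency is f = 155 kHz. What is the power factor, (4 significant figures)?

ω = 2πf = 973900 rad/s
X_L = ωL = 1461 Ω
X_C = 1/(ωC) = 14670 Ω
Parallel: admittances add. Y = 1/R + 1/(jωL) + jωC
Y = (0.001412 − j0.0006164) S
|Y| = 0.001541 S → |Z| = 1/|Y| = 648.9 Ω, ∠Z = −∠Y = 23.58°
cos φ = cos(23.58°) = 0.9165

0.9165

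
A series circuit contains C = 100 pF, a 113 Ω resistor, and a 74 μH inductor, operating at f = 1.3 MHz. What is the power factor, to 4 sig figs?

ω = 2πf = 8.168e+06 rad/s
X_L = ωL = 604.4 Ω
X_C = 1/(ωC) = 1224 Ω
Net reactance X = X_L − X_C = -619.8 Ω
Z = 113.0 − j619.8 Ω
|Z| = √(113.0² + 619.8²) = 630.0 Ω
∠Z = arctan(-619.8/113.0) = -79.67°
cos φ = cos(-79.67°) = 0.1794

0.1794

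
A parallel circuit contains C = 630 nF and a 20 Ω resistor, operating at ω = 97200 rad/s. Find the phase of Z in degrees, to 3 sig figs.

-50.8°

X_C = 1/(ωC) = 16.3 Ω
Parallel: admittances add. Y = 1/R + jωC
Y = (0.0500 + j0.0612) S
|Y| = 0.0791 S → |Z| = 1/|Y| = 12.6 Ω, ∠Z = −∠Y = -50.8°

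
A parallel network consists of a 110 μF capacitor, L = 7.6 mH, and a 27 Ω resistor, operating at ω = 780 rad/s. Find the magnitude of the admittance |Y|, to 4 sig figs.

X_L = ωL = 5.928 Ω
X_C = 1/(ωC) = 11.66 Ω
Parallel: admittances add. Y = 1/R + 1/(jωL) + jωC
Y = (0.03704 − j0.08289) S
|Y| = 0.09079 S → |Z| = 1/|Y| = 11.01 Ω, ∠Z = −∠Y = 65.92°

90.79 mS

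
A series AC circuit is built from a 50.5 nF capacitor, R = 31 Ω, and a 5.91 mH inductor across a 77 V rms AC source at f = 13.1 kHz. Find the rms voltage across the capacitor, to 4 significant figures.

74.75 V

ω = 2πf = 82310 rad/s
X_L = ωL = 486.5 Ω
X_C = 1/(ωC) = 240.6 Ω
Net reactance X = X_L − X_C = 245.9 Ω
Z = 31.00 + j245.9 Ω
|Z| = √(31.00² + 245.9²) = 247.8 Ω
I = V/|Z| = 310.7 mA
V_C = I·|Z_C| = 0.3107 × 240.6 = 74.75 V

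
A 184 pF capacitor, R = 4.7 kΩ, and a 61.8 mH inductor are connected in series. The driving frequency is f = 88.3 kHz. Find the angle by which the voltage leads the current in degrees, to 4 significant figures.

79.14°

ω = 2πf = 554800 rad/s
X_L = ωL = 34290 Ω
X_C = 1/(ωC) = 9796 Ω
Net reactance X = X_L − X_C = 24490 Ω
Z = 4700 + j24490 Ω
|Z| = √(4700² + 24490²) = 24940 Ω
∠Z = arctan(24490/4700) = 79.14°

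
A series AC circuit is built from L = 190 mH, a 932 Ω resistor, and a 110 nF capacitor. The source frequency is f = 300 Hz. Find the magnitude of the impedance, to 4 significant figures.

4561 Ω

ω = 2πf = 1885 rad/s
X_L = ωL = 358.1 Ω
X_C = 1/(ωC) = 4823 Ω
Net reactance X = X_L − X_C = -4465 Ω
Z = 932.0 − j4465 Ω
|Z| = √(932.0² + 4465²) = 4561 Ω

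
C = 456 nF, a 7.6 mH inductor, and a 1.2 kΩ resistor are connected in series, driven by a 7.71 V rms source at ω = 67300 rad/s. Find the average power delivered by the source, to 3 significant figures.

42.7 mW

X_L = ωL = 511 Ω
X_C = 1/(ωC) = 32.6 Ω
Net reactance X = X_L − X_C = 479 Ω
Z = 1200 + j479 Ω
|Z| = √(1200² + 479²) = 1290 Ω
∠Z = arctan(479/1200) = 21.8°
I = V/|Z| = 5.97 mA
P = VI cos φ = 7.71 × 0.00597 × cos(21.8°) = 42.7 mW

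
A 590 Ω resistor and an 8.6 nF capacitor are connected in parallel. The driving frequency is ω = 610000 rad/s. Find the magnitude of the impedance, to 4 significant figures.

X_C = 1/(ωC) = 190.6 Ω
Parallel: admittances add. Y = 1/R + jωC
Y = (0.001695 + j0.005246) S
|Y| = 0.005513 S → |Z| = 1/|Y| = 181.4 Ω, ∠Z = −∠Y = -72.10°

181.4 Ω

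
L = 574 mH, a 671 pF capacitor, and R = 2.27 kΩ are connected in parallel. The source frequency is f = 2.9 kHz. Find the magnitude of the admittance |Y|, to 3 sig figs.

ω = 2πf = 18220 rad/s
X_L = ωL = 10500 Ω
X_C = 1/(ωC) = 81800 Ω
Parallel: admittances add. Y = 1/R + 1/(jωL) + jωC
Y = (0.000441 − j8.34e-05) S
|Y| = 0.000448 S → |Z| = 1/|Y| = 2230 Ω, ∠Z = −∠Y = 10.7°

448 μS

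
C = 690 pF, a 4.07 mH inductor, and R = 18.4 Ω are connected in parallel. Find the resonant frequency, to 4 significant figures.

ω₀ = 1/√(LC) = 1/√(0.00407 × 6.9e-10) = 596700 rad/s
f₀ = ω₀/(2π) = 94.97 kHz

94.97 kHz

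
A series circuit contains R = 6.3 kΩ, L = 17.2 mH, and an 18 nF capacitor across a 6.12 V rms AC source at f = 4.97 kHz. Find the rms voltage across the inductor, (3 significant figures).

ω = 2πf = 31230 rad/s
X_L = ωL = 537 Ω
X_C = 1/(ωC) = 1780 Ω
Net reactance X = X_L − X_C = -1240 Ω
Z = 6300 − j1240 Ω
|Z| = √(6300² + 1240²) = 6420 Ω
I = V/|Z| = 953 μA
V_L = I·|Z_L| = 0.000953 × 537 = 0.512 V

0.512 V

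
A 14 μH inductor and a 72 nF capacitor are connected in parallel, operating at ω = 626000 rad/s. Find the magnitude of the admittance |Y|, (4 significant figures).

69.03 mS

X_L = ωL = 8.764 Ω
X_C = 1/(ωC) = 22.19 Ω
Parallel: admittances add. Y = 1/(jωL) + jωC
Y = (0 − j0.06903) S
|Y| = 0.06903 S → |Z| = 1/|Y| = 14.49 Ω, ∠Z = −∠Y = 90.00°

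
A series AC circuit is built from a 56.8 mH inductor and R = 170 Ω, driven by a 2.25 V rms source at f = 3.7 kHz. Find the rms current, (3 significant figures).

1.69 mA

ω = 2πf = 23250 rad/s
X_L = ωL = 1320 Ω
Z = 170 + j1320 Ω
|Z| = √(170² + 1320²) = 1330 Ω
I = V/|Z| = 2.25/1330 = 1.69 mA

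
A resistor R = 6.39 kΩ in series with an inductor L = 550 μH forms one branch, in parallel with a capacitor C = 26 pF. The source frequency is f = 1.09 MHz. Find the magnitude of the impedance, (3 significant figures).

6260 Ω

ω = 2πf = 6.849e+06 rad/s
X_L = ωL = 3770 Ω
X_C = 1/(ωC) = 5620 Ω
Branch 1 (R+jX_L): Z₁ = 6390 + j3770 Ω, |Z₁| = 7420 Ω
Branch 2 (−jX_C): Z₂ = −j5620 Ω
Parallel: Z = Z₁Z₂/(Z₁+Z₂), |Z| = 6260 Ω, ∠Z = -43.3°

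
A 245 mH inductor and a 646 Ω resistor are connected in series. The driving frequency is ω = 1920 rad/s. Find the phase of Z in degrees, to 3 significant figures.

36.1°

X_L = ωL = 470 Ω
Z = 646 + j470 Ω
|Z| = √(646² + 470²) = 799 Ω
∠Z = arctan(470/646) = 36.1°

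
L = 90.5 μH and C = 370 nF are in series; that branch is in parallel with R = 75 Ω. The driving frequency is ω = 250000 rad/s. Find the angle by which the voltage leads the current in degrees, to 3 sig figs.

81.0°

X_L = ωL = 22.6 Ω
X_C = 1/(ωC) = 10.8 Ω
Branch 1: Z₁ = R = 75.0 Ω
Branch 2 (series LC): Z₂ = j(X_L − X_C) = j11.8 Ω
Parallel: Z = Z₁Z₂/(Z₁+Z₂), |Z| = 11.7 Ω, ∠Z = 81.0°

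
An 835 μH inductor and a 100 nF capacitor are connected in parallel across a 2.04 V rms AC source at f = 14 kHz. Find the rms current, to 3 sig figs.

ω = 2πf = 87960 rad/s
X_L = ωL = 73.5 Ω
X_C = 1/(ωC) = 114 Ω
Parallel: admittances add. Y = 1/(jωL) + jωC
Y = (0 − j0.00482) S
|Y| = 0.00482 S → |Z| = 1/|Y| = 208 Ω, ∠Z = −∠Y = 90.0°
I = V/|Z| = 2.04/208 = 9.83 mA

9.83 mA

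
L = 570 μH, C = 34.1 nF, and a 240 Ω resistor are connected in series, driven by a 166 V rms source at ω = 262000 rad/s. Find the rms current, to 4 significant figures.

X_L = ωL = 149.3 Ω
X_C = 1/(ωC) = 111.9 Ω
Net reactance X = X_L − X_C = 37.41 Ω
Z = 240.0 + j37.41 Ω
|Z| = √(240.0² + 37.41²) = 242.9 Ω
I = V/|Z| = 166/242.9 = 683.4 mA

683.4 mA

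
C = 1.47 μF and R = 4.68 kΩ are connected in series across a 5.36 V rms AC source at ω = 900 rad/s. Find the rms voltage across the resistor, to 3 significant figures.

5.29 V

X_C = 1/(ωC) = 756 Ω
Z = 4680 − j756 Ω
|Z| = √(4680² + 756²) = 4740 Ω
I = V/|Z| = 1.13 mA
V_R = I·|Z_R| = 0.00113 × 4680 = 5.29 V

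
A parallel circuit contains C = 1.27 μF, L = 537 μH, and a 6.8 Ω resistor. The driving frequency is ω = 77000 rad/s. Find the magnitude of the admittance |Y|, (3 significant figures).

X_L = ωL = 41.3 Ω
X_C = 1/(ωC) = 10.2 Ω
Parallel: admittances add. Y = 1/R + 1/(jωL) + jωC
Y = (0.147 + j0.0736) S
|Y| = 0.164 S → |Z| = 1/|Y| = 6.08 Ω, ∠Z = −∠Y = -26.6°

164 mS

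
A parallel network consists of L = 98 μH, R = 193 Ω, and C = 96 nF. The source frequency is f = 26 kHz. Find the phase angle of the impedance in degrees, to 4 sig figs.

83.68°

ω = 2πf = 163400 rad/s
X_L = ωL = 16.01 Ω
X_C = 1/(ωC) = 63.76 Ω
Parallel: admittances add. Y = 1/R + 1/(jωL) + jωC
Y = (0.005181 − j0.04678) S
|Y| = 0.04707 S → |Z| = 1/|Y| = 21.25 Ω, ∠Z = −∠Y = 83.68°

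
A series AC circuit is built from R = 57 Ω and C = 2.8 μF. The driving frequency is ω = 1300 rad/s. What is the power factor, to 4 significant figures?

X_C = 1/(ωC) = 274.7 Ω
Z = 57.00 − j274.7 Ω
|Z| = √(57.00² + 274.7²) = 280.6 Ω
∠Z = arctan(-274.7/57.00) = -78.28°
cos φ = cos(-78.28°) = 0.2032

0.2032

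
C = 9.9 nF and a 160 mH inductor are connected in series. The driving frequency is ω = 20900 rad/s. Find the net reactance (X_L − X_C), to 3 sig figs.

X_L = ωL = 3340 Ω
X_C = 1/(ωC) = 4830 Ω
X = 3340 − 4830 = -1490 Ω

-1490 Ω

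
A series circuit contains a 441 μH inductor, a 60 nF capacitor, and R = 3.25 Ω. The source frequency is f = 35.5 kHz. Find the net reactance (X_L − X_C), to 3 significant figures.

23.6 Ω

ω = 2πf = 223100 rad/s
X_L = ωL = 98.4 Ω
X_C = 1/(ωC) = 74.7 Ω
X = 98.4 − 74.7 = 23.6 Ω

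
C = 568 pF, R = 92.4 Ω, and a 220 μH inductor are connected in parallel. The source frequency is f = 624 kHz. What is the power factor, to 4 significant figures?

0.9952

ω = 2πf = 3.921e+06 rad/s
X_L = ωL = 862.6 Ω
X_C = 1/(ωC) = 449.0 Ω
Parallel: admittances add. Y = 1/R + 1/(jωL) + jωC
Y = (0.01082 + j0.001068) S
|Y| = 0.01088 S → |Z| = 1/|Y| = 91.95 Ω, ∠Z = −∠Y = -5.634°
cos φ = cos(-5.634°) = 0.9952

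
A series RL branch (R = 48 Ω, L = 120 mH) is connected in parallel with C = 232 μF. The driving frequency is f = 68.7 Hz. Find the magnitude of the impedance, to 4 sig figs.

ω = 2πf = 431.7 rad/s
X_L = ωL = 51.80 Ω
X_C = 1/(ωC) = 9.986 Ω
Branch 1 (R+jX_L): Z₁ = 48.00 + j51.80 Ω, |Z₁| = 70.62 Ω
Branch 2 (−jX_C): Z₂ = −j9.986 Ω
Parallel: Z = Z₁Z₂/(Z₁+Z₂), |Z| = 11.08 Ω, ∠Z = -83.88°

11.08 Ω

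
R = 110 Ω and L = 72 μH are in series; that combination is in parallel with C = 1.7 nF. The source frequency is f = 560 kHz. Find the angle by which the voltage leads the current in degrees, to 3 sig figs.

-61.5°

ω = 2πf = 3.519e+06 rad/s
X_L = ωL = 253 Ω
X_C = 1/(ωC) = 167 Ω
Branch 1 (R+jX_L): Z₁ = 110 + j253 Ω, |Z₁| = 276 Ω
Branch 2 (−jX_C): Z₂ = −j167 Ω
Parallel: Z = Z₁Z₂/(Z₁+Z₂), |Z| = 330 Ω, ∠Z = -61.5°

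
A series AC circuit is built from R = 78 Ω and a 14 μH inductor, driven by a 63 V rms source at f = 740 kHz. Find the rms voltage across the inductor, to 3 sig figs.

ω = 2πf = 4.65e+06 rad/s
X_L = ωL = 65.1 Ω
Z = 78.0 + j65.1 Ω
|Z| = √(78.0² + 65.1²) = 102 Ω
I = V/|Z| = 620 mA
V_L = I·|Z_L| = 0.620 × 65.1 = 40.4 V

40.4 V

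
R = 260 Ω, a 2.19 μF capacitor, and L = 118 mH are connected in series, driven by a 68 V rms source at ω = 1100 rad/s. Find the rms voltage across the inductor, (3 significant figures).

X_L = ωL = 130 Ω
X_C = 1/(ωC) = 415 Ω
Net reactance X = X_L − X_C = -285 Ω
Z = 260 − j285 Ω
|Z| = √(260² + 285²) = 386 Ω
I = V/|Z| = 176 mA
V_L = I·|Z_L| = 0.176 × 130 = 22.9 V

22.9 V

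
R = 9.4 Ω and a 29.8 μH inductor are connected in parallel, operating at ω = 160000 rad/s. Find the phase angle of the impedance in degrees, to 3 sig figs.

X_L = ωL = 4.77 Ω
Parallel: admittances add. Y = 1/R + 1/(jωL)
Y = (0.106 − j0.210) S
|Y| = 0.235 S → |Z| = 1/|Y| = 4.25 Ω, ∠Z = −∠Y = 63.1°

63.1°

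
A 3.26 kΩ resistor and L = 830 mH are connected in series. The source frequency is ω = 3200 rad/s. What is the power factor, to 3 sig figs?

X_L = ωL = 2660 Ω
Z = 3260 + j2660 Ω
|Z| = √(3260² + 2660²) = 4200 Ω
∠Z = arctan(2660/3260) = 39.2°
cos φ = cos(39.2°) = 0.775

0.775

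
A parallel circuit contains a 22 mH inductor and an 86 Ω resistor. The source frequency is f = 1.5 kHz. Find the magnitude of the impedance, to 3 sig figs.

ω = 2πf = 9425 rad/s
X_L = ωL = 207 Ω
Parallel: admittances add. Y = 1/R + 1/(jωL)
Y = (0.0116 − j0.00482) S
|Y| = 0.0126 S → |Z| = 1/|Y| = 79.4 Ω, ∠Z = −∠Y = 22.5°

79.4 Ω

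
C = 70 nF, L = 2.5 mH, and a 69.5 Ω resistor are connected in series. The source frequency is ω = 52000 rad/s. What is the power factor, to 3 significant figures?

0.433

X_L = ωL = 130 Ω
X_C = 1/(ωC) = 275 Ω
Net reactance X = X_L − X_C = -145 Ω
Z = 69.5 − j145 Ω
|Z| = √(69.5² + 145²) = 161 Ω
∠Z = arctan(-145/69.5) = -64.3°
cos φ = cos(-64.3°) = 0.433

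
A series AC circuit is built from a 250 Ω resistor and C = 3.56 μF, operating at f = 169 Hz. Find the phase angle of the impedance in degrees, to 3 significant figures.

-46.6°

ω = 2πf = 1062 rad/s
X_C = 1/(ωC) = 265 Ω
Z = 250 − j265 Ω
|Z| = √(250² + 265²) = 364 Ω
∠Z = arctan(-265/250) = -46.6°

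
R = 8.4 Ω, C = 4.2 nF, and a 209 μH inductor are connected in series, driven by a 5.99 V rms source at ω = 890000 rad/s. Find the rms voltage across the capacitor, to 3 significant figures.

X_L = ωL = 186 Ω
X_C = 1/(ωC) = 268 Ω
Net reactance X = X_L − X_C = -81.5 Ω
Z = 8.40 − j81.5 Ω
|Z| = √(8.40² + 81.5²) = 81.9 Ω
I = V/|Z| = 73.1 mA
V_C = I·|Z_C| = 0.0731 × 268 = 19.6 V

19.6 V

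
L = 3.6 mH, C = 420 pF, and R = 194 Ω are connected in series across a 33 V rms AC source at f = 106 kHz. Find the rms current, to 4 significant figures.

27.66 mA

ω = 2πf = 666000 rad/s
X_L = ωL = 2398 Ω
X_C = 1/(ωC) = 3575 Ω
Net reactance X = X_L − X_C = -1177 Ω
Z = 194.0 − j1177 Ω
|Z| = √(194.0² + 1177²) = 1193 Ω
I = V/|Z| = 33/1193 = 27.66 mA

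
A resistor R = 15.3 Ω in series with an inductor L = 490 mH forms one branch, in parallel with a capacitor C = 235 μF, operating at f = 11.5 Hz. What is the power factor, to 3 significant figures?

0.833

ω = 2πf = 72.26 rad/s
X_L = ωL = 35.4 Ω
X_C = 1/(ωC) = 58.9 Ω
Branch 1 (R+jX_L): Z₁ = 15.3 + j35.4 Ω, |Z₁| = 38.6 Ω
Branch 2 (−jX_C): Z₂ = −j58.9 Ω
Parallel: Z = Z₁Z₂/(Z₁+Z₂), |Z| = 81.0 Ω, ∠Z = 33.5°
cos φ = cos(33.5°) = 0.833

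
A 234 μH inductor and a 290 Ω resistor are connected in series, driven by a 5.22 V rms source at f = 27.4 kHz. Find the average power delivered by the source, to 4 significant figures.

ω = 2πf = 172200 rad/s
X_L = ωL = 40.29 Ω
Z = 290.0 + j40.29 Ω
|Z| = √(290.0² + 40.29²) = 292.8 Ω
∠Z = arctan(40.29/290.0) = 7.909°
I = V/|Z| = 17.83 mA
P = VI cos φ = 5.22 × 0.01783 × cos(7.909°) = 92.18 mW

92.18 mW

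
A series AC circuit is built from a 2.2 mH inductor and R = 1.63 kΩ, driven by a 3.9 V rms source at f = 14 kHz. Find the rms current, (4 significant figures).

2.376 mA

ω = 2πf = 87960 rad/s
X_L = ωL = 193.5 Ω
Z = 1630 + j193.5 Ω
|Z| = √(1630² + 193.5²) = 1641 Ω
I = V/|Z| = 3.9/1641 = 2.376 mA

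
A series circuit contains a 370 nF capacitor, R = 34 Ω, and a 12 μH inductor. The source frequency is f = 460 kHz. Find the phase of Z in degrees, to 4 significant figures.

44.79°

ω = 2πf = 2.89e+06 rad/s
X_L = ωL = 34.68 Ω
X_C = 1/(ωC) = 0.9351 Ω
Net reactance X = X_L − X_C = 33.75 Ω
Z = 34.00 + j33.75 Ω
|Z| = √(34.00² + 33.75²) = 47.91 Ω
∠Z = arctan(33.75/34.00) = 44.79°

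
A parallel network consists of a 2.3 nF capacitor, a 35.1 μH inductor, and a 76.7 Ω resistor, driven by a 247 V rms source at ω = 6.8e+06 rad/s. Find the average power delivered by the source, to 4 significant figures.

795.4 W

X_L = ωL = 238.7 Ω
X_C = 1/(ωC) = 63.94 Ω
Parallel: admittances add. Y = 1/R + 1/(jωL) + jωC
Y = (0.01304 + j0.01145) S
|Y| = 0.01735 S → |Z| = 1/|Y| = 57.63 Ω, ∠Z = −∠Y = -41.29°
I = V/|Z| = 4.286 A
P = VI cos φ = 247 × 4.286 × cos(-41.29°) = 795.4 W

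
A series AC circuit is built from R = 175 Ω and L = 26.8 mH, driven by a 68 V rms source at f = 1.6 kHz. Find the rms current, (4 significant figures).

211.7 mA

ω = 2πf = 10050 rad/s
X_L = ωL = 269.4 Ω
Z = 175.0 + j269.4 Ω
|Z| = √(175.0² + 269.4²) = 321.3 Ω
I = V/|Z| = 68/321.3 = 211.7 mA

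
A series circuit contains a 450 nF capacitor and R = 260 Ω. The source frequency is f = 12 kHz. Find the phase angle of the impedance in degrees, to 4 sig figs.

-6.467°

ω = 2πf = 75400 rad/s
X_C = 1/(ωC) = 29.47 Ω
Z = 260.0 − j29.47 Ω
|Z| = √(260.0² + 29.47²) = 261.7 Ω
∠Z = arctan(-29.47/260.0) = -6.467°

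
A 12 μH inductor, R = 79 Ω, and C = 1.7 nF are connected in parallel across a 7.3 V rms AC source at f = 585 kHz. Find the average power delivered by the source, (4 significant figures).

674.6 mW

ω = 2πf = 3.676e+06 rad/s
X_L = ωL = 44.11 Ω
X_C = 1/(ωC) = 160.0 Ω
Parallel: admittances add. Y = 1/R + 1/(jωL) + jωC
Y = (0.01266 − j0.01642) S
|Y| = 0.02074 S → |Z| = 1/|Y| = 48.23 Ω, ∠Z = −∠Y = 52.38°
I = V/|Z| = 151.4 mA
P = VI cos φ = 7.3 × 0.1514 × cos(52.38°) = 674.6 mW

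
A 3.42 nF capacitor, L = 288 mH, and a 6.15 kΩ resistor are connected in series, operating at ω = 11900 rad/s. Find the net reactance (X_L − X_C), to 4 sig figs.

X_L = ωL = 3427 Ω
X_C = 1/(ωC) = 24570 Ω
X = 3427 − 24570 = -21140 Ω

-21140 Ω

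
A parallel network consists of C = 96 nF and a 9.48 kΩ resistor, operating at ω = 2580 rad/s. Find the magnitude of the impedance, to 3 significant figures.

X_C = 1/(ωC) = 4040 Ω
Parallel: admittances add. Y = 1/R + jωC
Y = (0.000105 + j0.000248) S
|Y| = 0.000269 S → |Z| = 1/|Y| = 3710 Ω, ∠Z = −∠Y = -66.9°

3710 Ω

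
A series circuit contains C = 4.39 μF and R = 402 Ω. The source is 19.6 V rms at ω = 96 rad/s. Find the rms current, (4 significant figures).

X_C = 1/(ωC) = 2373 Ω
Z = 402.0 − j2373 Ω
|Z| = √(402.0² + 2373²) = 2407 Ω
I = V/|Z| = 19.6/2407 = 8.144 mA

8.144 mA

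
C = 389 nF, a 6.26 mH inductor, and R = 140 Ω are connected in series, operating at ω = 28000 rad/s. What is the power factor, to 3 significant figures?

0.859

X_L = ωL = 175 Ω
X_C = 1/(ωC) = 91.8 Ω
Net reactance X = X_L − X_C = 83.5 Ω
Z = 140 + j83.5 Ω
|Z| = √(140² + 83.5²) = 163 Ω
∠Z = arctan(83.5/140) = 30.8°
cos φ = cos(30.8°) = 0.859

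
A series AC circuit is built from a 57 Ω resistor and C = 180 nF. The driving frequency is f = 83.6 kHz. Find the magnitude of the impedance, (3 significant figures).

ω = 2πf = 525300 rad/s
X_C = 1/(ωC) = 10.6 Ω
Z = 57.0 − j10.6 Ω
|Z| = √(57.0² + 10.6²) = 58.0 Ω

58.0 Ω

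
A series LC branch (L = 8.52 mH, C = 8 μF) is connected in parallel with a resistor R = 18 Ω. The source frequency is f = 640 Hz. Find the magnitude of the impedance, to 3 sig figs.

3.13 Ω

ω = 2πf = 4021 rad/s
X_L = ωL = 34.3 Ω
X_C = 1/(ωC) = 31.1 Ω
Branch 1: Z₁ = R = 18.0 Ω
Branch 2 (series LC): Z₂ = j(X_L − X_C) = j3.18 Ω
Parallel: Z = Z₁Z₂/(Z₁+Z₂), |Z| = 3.13 Ω, ∠Z = 80.0°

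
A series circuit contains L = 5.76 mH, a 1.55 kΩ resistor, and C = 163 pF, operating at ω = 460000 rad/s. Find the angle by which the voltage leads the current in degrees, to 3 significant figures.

X_L = ωL = 2650 Ω
X_C = 1/(ωC) = 13300 Ω
Net reactance X = X_L − X_C = -10700 Ω
Z = 1550 − j10700 Ω
|Z| = √(1550² + 10700²) = 10800 Ω
∠Z = arctan(-10700/1550) = -81.7°

-81.7°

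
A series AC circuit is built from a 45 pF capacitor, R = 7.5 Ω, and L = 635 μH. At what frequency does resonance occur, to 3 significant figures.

942 kHz

ω₀ = 1/√(LC) = 1/√(0.000635 × 4.5e-11) = 5.916e+06 rad/s
f₀ = ω₀/(2π) = 942 kHz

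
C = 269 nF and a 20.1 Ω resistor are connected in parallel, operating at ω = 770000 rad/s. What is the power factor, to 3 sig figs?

0.234

X_C = 1/(ωC) = 4.83 Ω
Parallel: admittances add. Y = 1/R + jωC
Y = (0.0498 + j0.207) S
|Y| = 0.213 S → |Z| = 1/|Y| = 4.69 Ω, ∠Z = −∠Y = -76.5°
cos φ = cos(-76.5°) = 0.234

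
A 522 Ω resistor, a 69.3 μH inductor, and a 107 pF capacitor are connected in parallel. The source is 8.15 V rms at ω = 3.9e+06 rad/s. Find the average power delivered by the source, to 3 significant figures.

X_L = ωL = 270 Ω
X_C = 1/(ωC) = 2400 Ω
Parallel: admittances add. Y = 1/R + 1/(jωL) + jωC
Y = (0.00192 − j0.00328) S
|Y| = 0.00380 S → |Z| = 1/|Y| = 263 Ω, ∠Z = −∠Y = 59.7°
I = V/|Z| = 31.0 mA
P = VI cos φ = 8.15 × 0.0310 × cos(59.7°) = 127 mW

127 mW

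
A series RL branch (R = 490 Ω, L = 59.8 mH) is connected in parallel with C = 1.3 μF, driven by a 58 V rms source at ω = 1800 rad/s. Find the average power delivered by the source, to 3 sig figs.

6.55 W

X_L = ωL = 108 Ω
X_C = 1/(ωC) = 427 Ω
Branch 1 (R+jX_L): Z₁ = 490 + j108 Ω, |Z₁| = 502 Ω
Branch 2 (−jX_C): Z₂ = −j427 Ω
Parallel: Z = Z₁Z₂/(Z₁+Z₂), |Z| = 366 Ω, ∠Z = -44.5°
I = V/|Z| = 158 mA
P = VI cos φ = 58 × 0.158 × cos(-44.5°) = 6.55 W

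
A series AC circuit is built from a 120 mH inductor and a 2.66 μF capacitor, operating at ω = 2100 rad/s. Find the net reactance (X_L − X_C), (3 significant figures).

X_L = ωL = 252 Ω
X_C = 1/(ωC) = 179 Ω
X = 252 − 179 = 73.0 Ω

73.0 Ω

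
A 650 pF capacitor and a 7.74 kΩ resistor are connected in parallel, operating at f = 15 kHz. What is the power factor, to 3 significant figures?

ω = 2πf = 94250 rad/s
X_C = 1/(ωC) = 16300 Ω
Parallel: admittances add. Y = 1/R + jωC
Y = (0.000129 + j6.13e-05) S
|Y| = 0.000143 S → |Z| = 1/|Y| = 6990 Ω, ∠Z = −∠Y = -25.4°
cos φ = cos(-25.4°) = 0.904

0.904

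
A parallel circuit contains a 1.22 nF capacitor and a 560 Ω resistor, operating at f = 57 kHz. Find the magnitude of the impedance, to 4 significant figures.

544.0 Ω

ω = 2πf = 358100 rad/s
X_C = 1/(ωC) = 2289 Ω
Parallel: admittances add. Y = 1/R + jωC
Y = (0.001786 + j0.0004369) S
|Y| = 0.001838 S → |Z| = 1/|Y| = 544.0 Ω, ∠Z = −∠Y = -13.75°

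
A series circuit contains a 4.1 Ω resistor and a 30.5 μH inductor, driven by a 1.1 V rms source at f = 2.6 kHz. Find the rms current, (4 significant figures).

ω = 2πf = 16340 rad/s
X_L = ωL = 0.4983 Ω
Z = 4.100 + j0.4983 Ω
|Z| = √(4.100² + 0.4983²) = 4.130 Ω
I = V/|Z| = 1.1/4.130 = 266.3 mA

266.3 mA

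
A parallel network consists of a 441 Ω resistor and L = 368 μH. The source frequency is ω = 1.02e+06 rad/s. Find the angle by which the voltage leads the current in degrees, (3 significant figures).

49.6°

X_L = ωL = 375 Ω
Parallel: admittances add. Y = 1/R + 1/(jωL)
Y = (0.00227 − j0.00266) S
|Y| = 0.00350 S → |Z| = 1/|Y| = 286 Ω, ∠Z = −∠Y = 49.6°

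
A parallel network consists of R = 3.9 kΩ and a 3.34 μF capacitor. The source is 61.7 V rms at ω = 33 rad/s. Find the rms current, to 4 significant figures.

17.22 mA

X_C = 1/(ωC) = 9073 Ω
Parallel: admittances add. Y = 1/R + jωC
Y = (0.0002564 + j0.0001102) S
|Y| = 0.0002791 S → |Z| = 1/|Y| = 3583 Ω, ∠Z = −∠Y = -23.26°
I = V/|Z| = 61.7/3583 = 17.22 mA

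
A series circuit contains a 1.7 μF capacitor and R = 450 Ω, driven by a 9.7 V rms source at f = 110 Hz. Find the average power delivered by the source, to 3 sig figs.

45.7 mW

ω = 2πf = 691.2 rad/s
X_C = 1/(ωC) = 851 Ω
Z = 450 − j851 Ω
|Z| = √(450² + 851²) = 963 Ω
∠Z = arctan(-851/450) = -62.1°
I = V/|Z| = 10.1 mA
P = VI cos φ = 9.7 × 0.0101 × cos(-62.1°) = 45.7 mW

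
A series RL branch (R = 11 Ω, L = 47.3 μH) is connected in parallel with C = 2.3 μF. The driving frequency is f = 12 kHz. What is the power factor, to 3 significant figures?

ω = 2πf = 75400 rad/s
X_L = ωL = 3.57 Ω
X_C = 1/(ωC) = 5.77 Ω
Branch 1 (R+jX_L): Z₁ = 11.0 + j3.57 Ω, |Z₁| = 11.6 Ω
Branch 2 (−jX_C): Z₂ = −j5.77 Ω
Parallel: Z = Z₁Z₂/(Z₁+Z₂), |Z| = 5.94 Ω, ∠Z = -60.7°
cos φ = cos(-60.7°) = 0.489

0.489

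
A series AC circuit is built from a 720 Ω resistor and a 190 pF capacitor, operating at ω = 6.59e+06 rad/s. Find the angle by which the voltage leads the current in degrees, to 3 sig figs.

-48.0°

X_C = 1/(ωC) = 799 Ω
Z = 720 − j799 Ω
|Z| = √(720² + 799²) = 1080 Ω
∠Z = arctan(-799/720) = -48.0°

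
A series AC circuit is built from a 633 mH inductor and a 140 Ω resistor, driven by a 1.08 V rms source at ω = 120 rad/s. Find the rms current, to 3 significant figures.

6.78 mA

X_L = ωL = 76.0 Ω
Z = 140 + j76.0 Ω
|Z| = √(140² + 76.0²) = 159 Ω
I = V/|Z| = 1.08/159 = 6.78 mA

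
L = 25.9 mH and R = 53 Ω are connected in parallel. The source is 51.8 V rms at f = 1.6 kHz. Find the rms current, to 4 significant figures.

ω = 2πf = 10050 rad/s
X_L = ωL = 260.4 Ω
Parallel: admittances add. Y = 1/R + 1/(jωL)
Y = (0.01887 − j0.003841) S
|Y| = 0.01925 S → |Z| = 1/|Y| = 51.93 Ω, ∠Z = −∠Y = 11.51°
I = V/|Z| = 51.8/51.93 = 997.4 mA

997.4 mA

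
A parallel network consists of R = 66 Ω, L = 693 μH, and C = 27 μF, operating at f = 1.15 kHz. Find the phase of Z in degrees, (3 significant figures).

16.9°

ω = 2πf = 7226 rad/s
X_L = ωL = 5.01 Ω
X_C = 1/(ωC) = 5.13 Ω
Parallel: admittances add. Y = 1/R + 1/(jωL) + jωC
Y = (0.0152 − j0.00461) S
|Y| = 0.0158 S → |Z| = 1/|Y| = 63.1 Ω, ∠Z = −∠Y = 16.9°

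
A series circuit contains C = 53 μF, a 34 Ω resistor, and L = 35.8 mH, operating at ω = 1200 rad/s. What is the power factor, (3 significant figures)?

0.780

X_L = ωL = 43.0 Ω
X_C = 1/(ωC) = 15.7 Ω
Net reactance X = X_L − X_C = 27.2 Ω
Z = 34.0 + j27.2 Ω
|Z| = √(34.0² + 27.2²) = 43.6 Ω
∠Z = arctan(27.2/34.0) = 38.7°
cos φ = cos(38.7°) = 0.780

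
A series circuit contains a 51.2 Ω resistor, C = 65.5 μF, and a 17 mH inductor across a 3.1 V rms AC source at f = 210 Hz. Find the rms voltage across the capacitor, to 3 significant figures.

ω = 2πf = 1319 rad/s
X_L = ωL = 22.4 Ω
X_C = 1/(ωC) = 11.6 Ω
Net reactance X = X_L − X_C = 10.9 Ω
Z = 51.2 + j10.9 Ω
|Z| = √(51.2² + 10.9²) = 52.3 Ω
I = V/|Z| = 59.2 mA
V_C = I·|Z_C| = 0.0592 × 11.6 = 0.685 V

0.685 V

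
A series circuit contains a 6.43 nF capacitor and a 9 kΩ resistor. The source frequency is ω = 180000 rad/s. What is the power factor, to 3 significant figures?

0.995

X_C = 1/(ωC) = 864 Ω
Z = 9000 − j864 Ω
|Z| = √(9000² + 864²) = 9040 Ω
∠Z = arctan(-864/9000) = -5.48°
cos φ = cos(-5.48°) = 0.995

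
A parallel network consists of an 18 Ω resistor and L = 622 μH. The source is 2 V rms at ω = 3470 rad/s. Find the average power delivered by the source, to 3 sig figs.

222 mW

X_L = ωL = 2.16 Ω
Parallel: admittances add. Y = 1/R + 1/(jωL)
Y = (0.0556 − j0.463) S
|Y| = 0.467 S → |Z| = 1/|Y| = 2.14 Ω, ∠Z = −∠Y = 83.2°
I = V/|Z| = 933 mA
P = VI cos φ = 2 × 0.933 × cos(83.2°) = 222 mW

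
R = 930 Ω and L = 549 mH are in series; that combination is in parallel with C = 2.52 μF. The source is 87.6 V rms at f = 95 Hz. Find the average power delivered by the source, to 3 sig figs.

7.34 W

ω = 2πf = 596.9 rad/s
X_L = ωL = 328 Ω
X_C = 1/(ωC) = 665 Ω
Branch 1 (R+jX_L): Z₁ = 930 + j328 Ω, |Z₁| = 986 Ω
Branch 2 (−jX_C): Z₂ = −j665 Ω
Parallel: Z = Z₁Z₂/(Z₁+Z₂), |Z| = 663 Ω, ∠Z = -50.7°
I = V/|Z| = 132 mA
P = VI cos φ = 87.6 × 0.132 × cos(-50.7°) = 7.34 W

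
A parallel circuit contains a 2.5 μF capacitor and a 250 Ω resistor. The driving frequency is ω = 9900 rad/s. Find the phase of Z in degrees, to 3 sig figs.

-80.8°

X_C = 1/(ωC) = 40.4 Ω
Parallel: admittances add. Y = 1/R + jωC
Y = (0.00400 + j0.0248) S
|Y| = 0.0251 S → |Z| = 1/|Y| = 39.9 Ω, ∠Z = −∠Y = -80.8°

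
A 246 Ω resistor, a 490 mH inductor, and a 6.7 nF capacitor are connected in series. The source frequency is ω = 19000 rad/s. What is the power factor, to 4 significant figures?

X_L = ωL = 9310 Ω
X_C = 1/(ωC) = 7855 Ω
Net reactance X = X_L − X_C = 1455 Ω
Z = 246.0 + j1455 Ω
|Z| = √(246.0² + 1455²) = 1475 Ω
∠Z = arctan(1455/246.0) = 80.40°
cos φ = cos(80.40°) = 0.1668

0.1668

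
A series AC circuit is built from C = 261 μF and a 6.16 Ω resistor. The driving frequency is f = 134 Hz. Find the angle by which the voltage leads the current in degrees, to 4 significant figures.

-36.45°

ω = 2πf = 841.9 rad/s
X_C = 1/(ωC) = 4.551 Ω
Z = 6.160 − j4.551 Ω
|Z| = √(6.160² + 4.551²) = 7.659 Ω
∠Z = arctan(-4.551/6.160) = -36.45°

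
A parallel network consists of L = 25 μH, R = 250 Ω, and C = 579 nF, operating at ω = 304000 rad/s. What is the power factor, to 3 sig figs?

0.0897

X_L = ωL = 7.60 Ω
X_C = 1/(ωC) = 5.68 Ω
Parallel: admittances add. Y = 1/R + 1/(jωL) + jωC
Y = (0.00400 + j0.0444) S
|Y| = 0.0446 S → |Z| = 1/|Y| = 22.4 Ω, ∠Z = −∠Y = -84.9°
cos φ = cos(-84.9°) = 0.0897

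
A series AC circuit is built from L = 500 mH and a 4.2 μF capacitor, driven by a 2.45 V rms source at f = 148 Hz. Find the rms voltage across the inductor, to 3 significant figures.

ω = 2πf = 929.9 rad/s
X_L = ωL = 465 Ω
X_C = 1/(ωC) = 256 Ω
Net reactance X = X_L − X_C = 209 Ω
Z = j209 Ω
|Z| = √(0² + 209²) = 209 Ω
I = V/|Z| = 11.7 mA
V_L = I·|Z_L| = 0.0117 × 465 = 5.45 V

5.45 V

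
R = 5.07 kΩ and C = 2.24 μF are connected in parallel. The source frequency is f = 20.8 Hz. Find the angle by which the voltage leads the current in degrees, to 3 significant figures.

ω = 2πf = 130.7 rad/s
X_C = 1/(ωC) = 3420 Ω
Parallel: admittances add. Y = 1/R + jωC
Y = (0.000197 + j0.000293) S
|Y| = 0.000353 S → |Z| = 1/|Y| = 2830 Ω, ∠Z = −∠Y = -56.0°

-56.0°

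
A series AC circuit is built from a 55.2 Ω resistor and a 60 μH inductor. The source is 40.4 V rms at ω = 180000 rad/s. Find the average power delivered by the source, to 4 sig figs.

X_L = ωL = 10.80 Ω
Z = 55.20 + j10.80 Ω
|Z| = √(55.20² + 10.80²) = 56.25 Ω
∠Z = arctan(10.80/55.20) = 11.07°
I = V/|Z| = 718.3 mA
P = VI cos φ = 40.4 × 0.7183 × cos(11.07°) = 28.48 W

28.48 W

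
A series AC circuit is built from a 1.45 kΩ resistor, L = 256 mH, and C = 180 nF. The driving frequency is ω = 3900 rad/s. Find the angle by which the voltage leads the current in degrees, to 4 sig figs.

-16.38°

X_L = ωL = 998.4 Ω
X_C = 1/(ωC) = 1425 Ω
Net reactance X = X_L − X_C = -426.1 Ω
Z = 1450 − j426.1 Ω
|Z| = √(1450² + 426.1²) = 1511 Ω
∠Z = arctan(-426.1/1450) = -16.38°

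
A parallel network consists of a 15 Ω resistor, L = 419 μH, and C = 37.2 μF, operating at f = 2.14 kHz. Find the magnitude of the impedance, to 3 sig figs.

ω = 2πf = 13450 rad/s
X_L = ωL = 5.63 Ω
X_C = 1/(ωC) = 2.00 Ω
Parallel: admittances add. Y = 1/R + 1/(jωL) + jωC
Y = (0.0667 + j0.323) S
|Y| = 0.330 S → |Z| = 1/|Y| = 3.03 Ω, ∠Z = −∠Y = -78.3°

3.03 Ω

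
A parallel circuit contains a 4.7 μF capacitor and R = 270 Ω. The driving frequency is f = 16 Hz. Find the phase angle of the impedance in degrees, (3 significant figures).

ω = 2πf = 100.5 rad/s
X_C = 1/(ωC) = 2120 Ω
Parallel: admittances add. Y = 1/R + jωC
Y = (0.00370 + j0.000472) S
|Y| = 0.00373 S → |Z| = 1/|Y| = 268 Ω, ∠Z = −∠Y = -7.27°

-7.27°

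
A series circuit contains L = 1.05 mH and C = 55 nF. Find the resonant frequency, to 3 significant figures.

20.9 kHz

ω₀ = 1/√(LC) = 1/√(0.00105 × 5.5e-08) = 131600 rad/s
f₀ = ω₀/(2π) = 20.9 kHz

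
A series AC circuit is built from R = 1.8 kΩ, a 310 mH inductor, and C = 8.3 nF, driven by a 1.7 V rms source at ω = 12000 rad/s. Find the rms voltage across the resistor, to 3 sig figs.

0.466 V

X_L = ωL = 3720 Ω
X_C = 1/(ωC) = 10000 Ω
Net reactance X = X_L − X_C = -6320 Ω
Z = 1800 − j6320 Ω
|Z| = √(1800² + 6320²) = 6570 Ω
I = V/|Z| = 259 μA
V_R = I·|Z_R| = 0.000259 × 1800 = 0.466 V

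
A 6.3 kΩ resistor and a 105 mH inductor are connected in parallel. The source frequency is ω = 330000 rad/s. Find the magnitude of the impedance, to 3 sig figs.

X_L = ωL = 34600 Ω
Parallel: admittances add. Y = 1/R + 1/(jωL)
Y = (0.000159 − j2.89e-05) S
|Y| = 0.000161 S → |Z| = 1/|Y| = 6200 Ω, ∠Z = −∠Y = 10.3°

6200 Ω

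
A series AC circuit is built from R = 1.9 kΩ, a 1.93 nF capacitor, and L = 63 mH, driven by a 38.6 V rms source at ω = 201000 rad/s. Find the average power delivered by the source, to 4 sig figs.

26.88 mW

X_L = ωL = 12660 Ω
X_C = 1/(ωC) = 2578 Ω
Net reactance X = X_L − X_C = 10090 Ω
Z = 1900 + j10090 Ω
|Z| = √(1900² + 10090²) = 10260 Ω
∠Z = arctan(10090/1900) = 79.33°
I = V/|Z| = 3.761 mA
P = VI cos φ = 38.6 × 0.003761 × cos(79.33°) = 26.88 mW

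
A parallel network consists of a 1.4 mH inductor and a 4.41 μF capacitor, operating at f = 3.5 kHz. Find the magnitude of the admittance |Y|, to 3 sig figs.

64.5 mS

ω = 2πf = 21990 rad/s
X_L = ωL = 30.8 Ω
X_C = 1/(ωC) = 10.3 Ω
Parallel: admittances add. Y = 1/(jωL) + jωC
Y = (0 + j0.0645) S
|Y| = 0.0645 S → |Z| = 1/|Y| = 15.5 Ω, ∠Z = −∠Y = -90.0°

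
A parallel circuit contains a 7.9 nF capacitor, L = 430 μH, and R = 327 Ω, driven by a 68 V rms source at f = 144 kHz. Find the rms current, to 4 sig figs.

374.3 mA

ω = 2πf = 904800 rad/s
X_L = ωL = 389.1 Ω
X_C = 1/(ωC) = 139.9 Ω
Parallel: admittances add. Y = 1/R + 1/(jωL) + jωC
Y = (0.003058 + j0.004577) S
|Y| = 0.005505 S → |Z| = 1/|Y| = 181.7 Ω, ∠Z = −∠Y = -56.25°
I = V/|Z| = 68/181.7 = 374.3 mA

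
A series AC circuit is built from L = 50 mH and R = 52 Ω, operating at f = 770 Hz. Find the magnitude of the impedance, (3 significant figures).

ω = 2πf = 4838 rad/s
X_L = ωL = 242 Ω
Z = 52.0 + j242 Ω
|Z| = √(52.0² + 242²) = 247 Ω

247 Ω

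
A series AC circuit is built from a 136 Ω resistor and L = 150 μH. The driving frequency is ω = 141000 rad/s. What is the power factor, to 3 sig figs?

0.988

X_L = ωL = 21.1 Ω
Z = 136 + j21.1 Ω
|Z| = √(136² + 21.1²) = 138 Ω
∠Z = arctan(21.1/136) = 8.84°
cos φ = cos(8.84°) = 0.988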